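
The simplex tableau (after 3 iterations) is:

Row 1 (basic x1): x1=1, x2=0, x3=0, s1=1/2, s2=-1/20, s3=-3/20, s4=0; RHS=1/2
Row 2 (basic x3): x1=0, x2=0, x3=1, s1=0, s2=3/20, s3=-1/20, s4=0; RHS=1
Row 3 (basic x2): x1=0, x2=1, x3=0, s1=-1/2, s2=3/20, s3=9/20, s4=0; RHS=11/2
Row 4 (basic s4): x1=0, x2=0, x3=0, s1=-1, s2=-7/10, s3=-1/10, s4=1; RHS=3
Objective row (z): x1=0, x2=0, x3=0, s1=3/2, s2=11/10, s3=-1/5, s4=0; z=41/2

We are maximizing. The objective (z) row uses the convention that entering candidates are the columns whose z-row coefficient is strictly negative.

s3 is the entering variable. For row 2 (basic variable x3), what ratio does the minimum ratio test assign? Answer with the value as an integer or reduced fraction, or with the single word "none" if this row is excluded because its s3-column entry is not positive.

none

The s3 entry in row 2 is -1/20 ≤ 0, so this row gives no ratio.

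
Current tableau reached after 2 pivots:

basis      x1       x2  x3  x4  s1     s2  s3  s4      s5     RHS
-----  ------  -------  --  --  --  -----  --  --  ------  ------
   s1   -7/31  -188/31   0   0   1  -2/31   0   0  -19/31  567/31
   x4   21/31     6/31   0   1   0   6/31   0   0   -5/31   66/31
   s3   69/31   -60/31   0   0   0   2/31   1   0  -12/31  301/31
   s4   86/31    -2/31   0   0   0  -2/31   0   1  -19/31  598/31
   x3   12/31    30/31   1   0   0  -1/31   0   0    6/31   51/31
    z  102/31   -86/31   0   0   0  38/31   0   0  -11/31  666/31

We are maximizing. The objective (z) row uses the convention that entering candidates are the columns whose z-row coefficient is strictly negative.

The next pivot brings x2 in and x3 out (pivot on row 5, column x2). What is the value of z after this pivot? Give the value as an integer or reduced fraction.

131/5

Minimum ratio for x2: (51/31)/(30/31) = 17/10.
z changes by −(z-row coeff of x2)·ratio = −(-86/31)·(17/10) = 731/155.
New z = 666/31 + (731/155) = 131/5.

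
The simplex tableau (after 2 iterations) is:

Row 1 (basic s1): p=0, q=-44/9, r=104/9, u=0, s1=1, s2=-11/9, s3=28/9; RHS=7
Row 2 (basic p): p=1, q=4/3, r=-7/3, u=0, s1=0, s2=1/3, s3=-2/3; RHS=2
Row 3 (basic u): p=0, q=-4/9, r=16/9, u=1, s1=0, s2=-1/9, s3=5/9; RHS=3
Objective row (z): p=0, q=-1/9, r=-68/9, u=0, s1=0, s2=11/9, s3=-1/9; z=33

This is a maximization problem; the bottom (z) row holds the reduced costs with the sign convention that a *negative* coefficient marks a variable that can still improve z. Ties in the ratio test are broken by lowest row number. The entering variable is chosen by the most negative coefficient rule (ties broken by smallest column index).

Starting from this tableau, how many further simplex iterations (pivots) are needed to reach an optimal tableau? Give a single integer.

3

pivot: r in, s1 out → z = 977/26
pivot: q in, u out → z = 233/4
pivot: s1 in, p out → z = 739/12
No improving column remains; optimal.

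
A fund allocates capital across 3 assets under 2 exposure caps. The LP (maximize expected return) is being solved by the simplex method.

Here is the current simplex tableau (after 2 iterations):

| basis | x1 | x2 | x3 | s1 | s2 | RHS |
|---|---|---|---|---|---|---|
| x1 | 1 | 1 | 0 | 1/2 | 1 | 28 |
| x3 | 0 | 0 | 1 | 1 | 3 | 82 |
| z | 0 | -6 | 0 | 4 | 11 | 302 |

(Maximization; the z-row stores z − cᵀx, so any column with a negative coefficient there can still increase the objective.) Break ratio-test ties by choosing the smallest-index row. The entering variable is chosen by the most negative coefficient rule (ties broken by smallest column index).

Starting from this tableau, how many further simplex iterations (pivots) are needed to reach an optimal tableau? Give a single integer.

1

pivot: x2 in, x1 out → z = 470
No improving column remains; optimal.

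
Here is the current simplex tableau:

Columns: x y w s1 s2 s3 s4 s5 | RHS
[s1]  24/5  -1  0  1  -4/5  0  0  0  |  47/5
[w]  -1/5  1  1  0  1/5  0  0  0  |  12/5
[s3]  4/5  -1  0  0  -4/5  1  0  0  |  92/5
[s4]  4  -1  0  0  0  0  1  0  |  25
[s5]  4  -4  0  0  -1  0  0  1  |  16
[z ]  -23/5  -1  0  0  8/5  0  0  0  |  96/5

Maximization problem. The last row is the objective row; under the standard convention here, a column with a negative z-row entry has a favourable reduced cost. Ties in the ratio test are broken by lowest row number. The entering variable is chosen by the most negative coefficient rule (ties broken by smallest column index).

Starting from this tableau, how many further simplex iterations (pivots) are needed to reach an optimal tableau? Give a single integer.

pivot: x in, s1 out → z = 677/24
pivot: y in, w out → z = 780/23
No improving column remains; optimal.

2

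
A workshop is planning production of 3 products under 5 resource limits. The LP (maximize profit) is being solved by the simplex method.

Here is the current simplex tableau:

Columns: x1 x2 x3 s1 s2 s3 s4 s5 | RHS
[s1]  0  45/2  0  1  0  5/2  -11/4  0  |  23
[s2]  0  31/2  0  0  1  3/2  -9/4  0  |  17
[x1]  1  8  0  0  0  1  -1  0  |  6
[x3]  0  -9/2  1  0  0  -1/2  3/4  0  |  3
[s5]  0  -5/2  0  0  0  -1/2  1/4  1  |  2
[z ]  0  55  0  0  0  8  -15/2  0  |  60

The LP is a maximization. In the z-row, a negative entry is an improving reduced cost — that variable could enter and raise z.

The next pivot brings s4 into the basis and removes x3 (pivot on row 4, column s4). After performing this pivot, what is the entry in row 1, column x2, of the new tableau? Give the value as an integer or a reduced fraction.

Pivot element is row 4, column s4: 3/4.
Normalize row 4: new (row 4, x2) = (-9/2)/(3/4) = -6.
row 1 ← row 1 − (-11/4)·(new row 4): 45/2 − (-11/4)·(-6) = 6.

6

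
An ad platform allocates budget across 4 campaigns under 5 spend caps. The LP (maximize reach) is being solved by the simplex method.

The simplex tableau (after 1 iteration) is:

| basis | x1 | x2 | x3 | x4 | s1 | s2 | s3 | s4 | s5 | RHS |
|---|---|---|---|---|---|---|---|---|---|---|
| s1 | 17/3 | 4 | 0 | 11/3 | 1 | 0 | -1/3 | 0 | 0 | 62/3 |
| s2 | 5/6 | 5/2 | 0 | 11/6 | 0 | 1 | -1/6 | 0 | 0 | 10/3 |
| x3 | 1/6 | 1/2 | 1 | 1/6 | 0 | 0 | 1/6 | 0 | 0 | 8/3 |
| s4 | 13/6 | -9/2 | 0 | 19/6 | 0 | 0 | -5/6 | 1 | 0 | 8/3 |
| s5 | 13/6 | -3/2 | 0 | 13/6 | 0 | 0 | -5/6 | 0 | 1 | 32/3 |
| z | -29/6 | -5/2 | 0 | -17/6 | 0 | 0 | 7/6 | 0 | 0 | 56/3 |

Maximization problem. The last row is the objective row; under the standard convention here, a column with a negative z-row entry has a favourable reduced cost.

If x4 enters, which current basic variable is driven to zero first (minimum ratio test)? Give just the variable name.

s4

Ratios: row 1 (s1): (62/3)/(11/3) = 62/11; row 2 (s2): (10/3)/(11/6) = 20/11; row 3 (x3): (8/3)/(1/6) = 16; row 4 (s4): (8/3)/(19/6) = 16/19; row 5 (s5): (32/3)/(13/6) = 64/13.
Minimum ratio 16/19 is in the s4 row, so s4 leaves.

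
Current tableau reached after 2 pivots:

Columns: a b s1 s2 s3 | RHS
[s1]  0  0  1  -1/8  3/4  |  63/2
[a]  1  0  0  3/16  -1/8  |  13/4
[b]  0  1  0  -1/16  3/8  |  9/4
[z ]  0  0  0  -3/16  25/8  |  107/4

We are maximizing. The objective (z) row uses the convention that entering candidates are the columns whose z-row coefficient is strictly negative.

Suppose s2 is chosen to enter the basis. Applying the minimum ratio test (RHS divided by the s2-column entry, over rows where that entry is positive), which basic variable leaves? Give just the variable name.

Ratios: row 1 (s1): entry -1/8 ≤ 0, skip; row 2 (a): (13/4)/(3/16) = 52/3; row 3 (b): entry -1/16 ≤ 0, skip.
Minimum ratio 52/3 is in the a row, so a leaves.

a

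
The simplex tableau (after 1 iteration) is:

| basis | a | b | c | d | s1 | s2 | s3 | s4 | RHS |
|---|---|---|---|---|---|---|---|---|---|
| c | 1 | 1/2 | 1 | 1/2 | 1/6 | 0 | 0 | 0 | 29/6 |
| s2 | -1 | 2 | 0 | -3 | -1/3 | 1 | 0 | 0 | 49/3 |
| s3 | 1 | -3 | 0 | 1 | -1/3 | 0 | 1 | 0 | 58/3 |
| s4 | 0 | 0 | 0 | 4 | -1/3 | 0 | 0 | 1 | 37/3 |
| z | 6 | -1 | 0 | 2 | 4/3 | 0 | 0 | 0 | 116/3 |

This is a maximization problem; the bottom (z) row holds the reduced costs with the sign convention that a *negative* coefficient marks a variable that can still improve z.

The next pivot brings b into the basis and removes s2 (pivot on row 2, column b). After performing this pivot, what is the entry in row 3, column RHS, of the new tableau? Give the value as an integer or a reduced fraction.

263/6

Pivot element is row 2, column b: 2.
Normalize row 2: new (row 2, RHS) = (49/3)/2 = 49/6.
row 3 ← row 3 − (-3)·(new row 2): 58/3 − (-3)·(49/6) = 263/6.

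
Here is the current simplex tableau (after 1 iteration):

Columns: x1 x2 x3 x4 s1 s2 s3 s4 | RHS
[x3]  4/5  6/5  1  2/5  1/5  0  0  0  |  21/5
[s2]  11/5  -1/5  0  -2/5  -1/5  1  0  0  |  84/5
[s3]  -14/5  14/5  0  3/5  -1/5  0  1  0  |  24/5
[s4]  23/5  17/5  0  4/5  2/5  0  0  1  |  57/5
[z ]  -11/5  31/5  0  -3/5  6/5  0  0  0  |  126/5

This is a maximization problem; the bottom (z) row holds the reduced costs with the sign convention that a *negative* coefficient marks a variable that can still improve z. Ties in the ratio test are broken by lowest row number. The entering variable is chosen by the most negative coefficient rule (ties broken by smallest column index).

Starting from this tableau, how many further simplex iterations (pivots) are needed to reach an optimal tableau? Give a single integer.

pivot: x1 in, s4 out → z = 705/23
pivot: x4 in, x3 out → z = 65/2
No improving column remains; optimal.

2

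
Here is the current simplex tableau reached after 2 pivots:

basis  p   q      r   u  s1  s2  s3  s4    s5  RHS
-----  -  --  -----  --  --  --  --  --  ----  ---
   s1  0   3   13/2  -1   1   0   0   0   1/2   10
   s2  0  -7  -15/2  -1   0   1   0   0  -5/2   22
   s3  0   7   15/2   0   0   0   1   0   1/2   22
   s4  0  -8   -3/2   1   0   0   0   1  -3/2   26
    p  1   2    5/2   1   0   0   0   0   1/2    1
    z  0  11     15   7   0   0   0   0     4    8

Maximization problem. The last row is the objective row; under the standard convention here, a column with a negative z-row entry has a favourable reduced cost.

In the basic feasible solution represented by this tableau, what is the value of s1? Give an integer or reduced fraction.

10

s1 is basic (row 1); its value is the RHS of that row: 10.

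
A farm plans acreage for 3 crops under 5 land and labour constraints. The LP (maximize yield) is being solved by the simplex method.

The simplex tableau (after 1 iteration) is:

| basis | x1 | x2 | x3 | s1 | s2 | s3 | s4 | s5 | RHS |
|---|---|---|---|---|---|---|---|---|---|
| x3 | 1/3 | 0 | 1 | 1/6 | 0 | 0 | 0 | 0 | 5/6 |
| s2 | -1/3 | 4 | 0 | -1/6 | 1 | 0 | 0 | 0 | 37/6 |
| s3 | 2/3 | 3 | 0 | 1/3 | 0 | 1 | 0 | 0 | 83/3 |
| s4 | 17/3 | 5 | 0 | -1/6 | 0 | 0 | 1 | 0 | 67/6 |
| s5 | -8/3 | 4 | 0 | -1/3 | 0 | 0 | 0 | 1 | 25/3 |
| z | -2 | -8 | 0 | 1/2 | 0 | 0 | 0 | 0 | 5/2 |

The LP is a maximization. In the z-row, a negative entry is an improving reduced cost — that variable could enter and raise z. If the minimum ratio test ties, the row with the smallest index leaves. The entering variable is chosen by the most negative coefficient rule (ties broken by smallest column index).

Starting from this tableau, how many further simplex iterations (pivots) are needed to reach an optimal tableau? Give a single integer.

2

pivot: x2 in, s2 out → z = 89/6
pivot: x1 in, s4 out → z = 2387/146
No improving column remains; optimal.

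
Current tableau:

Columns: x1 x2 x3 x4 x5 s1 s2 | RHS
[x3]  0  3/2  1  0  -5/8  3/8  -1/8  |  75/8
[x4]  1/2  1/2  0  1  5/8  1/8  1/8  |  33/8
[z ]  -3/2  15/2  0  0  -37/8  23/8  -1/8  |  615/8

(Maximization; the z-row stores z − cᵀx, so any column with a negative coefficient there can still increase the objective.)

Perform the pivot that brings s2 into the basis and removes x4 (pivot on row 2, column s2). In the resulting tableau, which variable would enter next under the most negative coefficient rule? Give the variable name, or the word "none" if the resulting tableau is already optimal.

Pivot element 1/8. New z-row = old z-row − (-1/8)·(row 2/(1/8)).
Updated z-row coefficients: x1: -1, x2: 8, x3: 0, x4: 1, x5: -4, s1: 3, s2: 0.
The most negative is -4 in column x5, so x5 would enter next.

x5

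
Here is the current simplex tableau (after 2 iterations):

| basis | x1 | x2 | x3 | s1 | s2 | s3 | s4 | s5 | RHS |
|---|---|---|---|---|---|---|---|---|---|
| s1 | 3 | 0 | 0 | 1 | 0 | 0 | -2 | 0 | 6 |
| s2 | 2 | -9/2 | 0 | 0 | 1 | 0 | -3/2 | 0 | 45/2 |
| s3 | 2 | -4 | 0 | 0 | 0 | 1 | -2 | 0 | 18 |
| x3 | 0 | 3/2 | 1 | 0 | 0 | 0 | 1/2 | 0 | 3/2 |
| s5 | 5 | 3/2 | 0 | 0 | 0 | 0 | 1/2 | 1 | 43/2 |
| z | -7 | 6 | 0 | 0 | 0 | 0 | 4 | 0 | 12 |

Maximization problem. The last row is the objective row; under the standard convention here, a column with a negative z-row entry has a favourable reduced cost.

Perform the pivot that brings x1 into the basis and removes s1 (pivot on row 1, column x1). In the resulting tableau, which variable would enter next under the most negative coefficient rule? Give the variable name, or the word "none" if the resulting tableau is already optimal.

Pivot element 3. New z-row = old z-row − (-7)·(row 1/3).
Updated z-row coefficients: x1: 0, x2: 6, x3: 0, s1: 7/3, s2: 0, s3: 0, s4: -2/3, s5: 0.
The most negative is -2/3 in column s4, so s4 would enter next.

s4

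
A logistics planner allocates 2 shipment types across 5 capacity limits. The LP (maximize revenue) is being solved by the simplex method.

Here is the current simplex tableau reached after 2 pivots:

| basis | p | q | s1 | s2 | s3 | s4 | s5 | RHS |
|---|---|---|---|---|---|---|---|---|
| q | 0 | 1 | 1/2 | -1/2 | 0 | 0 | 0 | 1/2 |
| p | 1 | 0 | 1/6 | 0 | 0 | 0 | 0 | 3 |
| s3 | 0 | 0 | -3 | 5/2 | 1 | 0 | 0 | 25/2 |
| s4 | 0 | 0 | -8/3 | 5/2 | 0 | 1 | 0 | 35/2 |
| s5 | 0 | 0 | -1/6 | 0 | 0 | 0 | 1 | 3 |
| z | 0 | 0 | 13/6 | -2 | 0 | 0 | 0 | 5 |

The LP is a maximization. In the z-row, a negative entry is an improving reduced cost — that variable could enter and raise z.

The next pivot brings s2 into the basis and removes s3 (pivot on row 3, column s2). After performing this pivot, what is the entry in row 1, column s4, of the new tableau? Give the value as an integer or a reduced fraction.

0

Pivot element is row 3, column s2: 5/2.
Normalize row 3: new (row 3, s4) = 0/(5/2) = 0.
row 1 ← row 1 − (-1/2)·(new row 3): 0 − (-1/2)·0 = 0.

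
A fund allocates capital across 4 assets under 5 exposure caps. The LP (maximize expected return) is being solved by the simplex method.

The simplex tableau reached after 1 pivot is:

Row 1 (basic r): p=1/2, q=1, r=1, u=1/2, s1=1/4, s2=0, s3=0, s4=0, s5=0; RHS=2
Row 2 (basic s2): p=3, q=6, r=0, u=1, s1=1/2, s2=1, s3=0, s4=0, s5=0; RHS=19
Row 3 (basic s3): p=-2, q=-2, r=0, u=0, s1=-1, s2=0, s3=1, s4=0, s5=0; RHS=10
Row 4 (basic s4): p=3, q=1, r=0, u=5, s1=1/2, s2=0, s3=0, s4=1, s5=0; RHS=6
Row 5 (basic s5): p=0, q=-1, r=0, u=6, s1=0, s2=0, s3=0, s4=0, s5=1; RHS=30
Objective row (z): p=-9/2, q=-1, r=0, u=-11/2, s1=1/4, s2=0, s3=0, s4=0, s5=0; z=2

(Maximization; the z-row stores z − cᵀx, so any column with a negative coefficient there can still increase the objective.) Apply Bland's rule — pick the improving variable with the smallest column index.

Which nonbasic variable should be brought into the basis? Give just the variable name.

p

Objective-row coefficients: p: -9/2, q: -1, r: 0, u: -11/2, s1: 1/4, s2: 0, s3: 0, s4: 0, s5: 0.
Improving columns: p, q, u. Bland's rule picks the smallest column index → p.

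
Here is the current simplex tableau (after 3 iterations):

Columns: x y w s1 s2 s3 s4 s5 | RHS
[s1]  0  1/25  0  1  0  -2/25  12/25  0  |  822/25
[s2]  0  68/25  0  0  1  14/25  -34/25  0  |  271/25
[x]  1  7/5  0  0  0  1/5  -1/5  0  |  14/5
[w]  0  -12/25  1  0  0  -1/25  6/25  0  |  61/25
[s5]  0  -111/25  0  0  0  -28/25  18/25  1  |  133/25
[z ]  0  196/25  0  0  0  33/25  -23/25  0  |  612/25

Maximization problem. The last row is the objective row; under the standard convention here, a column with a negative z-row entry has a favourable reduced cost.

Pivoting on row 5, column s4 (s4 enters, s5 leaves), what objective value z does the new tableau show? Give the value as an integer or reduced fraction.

Minimum ratio for s4: (133/25)/(18/25) = 133/18.
z changes by −(z-row coeff of s4)·ratio = −(-23/25)·(133/18) = 3059/450.
New z = 612/25 + (3059/450) = 563/18.

563/18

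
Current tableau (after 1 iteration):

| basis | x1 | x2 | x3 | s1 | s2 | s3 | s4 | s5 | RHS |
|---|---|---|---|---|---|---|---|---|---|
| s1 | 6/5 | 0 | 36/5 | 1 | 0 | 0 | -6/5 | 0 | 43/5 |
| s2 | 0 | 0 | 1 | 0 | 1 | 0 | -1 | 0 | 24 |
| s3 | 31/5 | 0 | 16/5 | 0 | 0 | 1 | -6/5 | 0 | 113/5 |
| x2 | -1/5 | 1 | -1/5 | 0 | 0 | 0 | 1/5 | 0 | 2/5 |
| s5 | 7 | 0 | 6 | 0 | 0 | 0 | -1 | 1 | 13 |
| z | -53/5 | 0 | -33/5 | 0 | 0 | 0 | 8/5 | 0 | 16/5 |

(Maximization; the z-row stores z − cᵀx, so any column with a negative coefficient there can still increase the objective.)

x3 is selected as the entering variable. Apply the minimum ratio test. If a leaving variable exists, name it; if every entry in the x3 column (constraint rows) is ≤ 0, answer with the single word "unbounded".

s1

Ratios: row 1 (s1): (43/5)/(36/5) = 43/36; row 2 (s2): 24/1 = 24; row 3 (s3): (113/5)/(16/5) = 113/16; row 4 (x2): entry -1/5 ≤ 0, skip; row 5 (s5): 13/6 = 13/6.
Minimum ratio is in the s1 row, so s1 leaves.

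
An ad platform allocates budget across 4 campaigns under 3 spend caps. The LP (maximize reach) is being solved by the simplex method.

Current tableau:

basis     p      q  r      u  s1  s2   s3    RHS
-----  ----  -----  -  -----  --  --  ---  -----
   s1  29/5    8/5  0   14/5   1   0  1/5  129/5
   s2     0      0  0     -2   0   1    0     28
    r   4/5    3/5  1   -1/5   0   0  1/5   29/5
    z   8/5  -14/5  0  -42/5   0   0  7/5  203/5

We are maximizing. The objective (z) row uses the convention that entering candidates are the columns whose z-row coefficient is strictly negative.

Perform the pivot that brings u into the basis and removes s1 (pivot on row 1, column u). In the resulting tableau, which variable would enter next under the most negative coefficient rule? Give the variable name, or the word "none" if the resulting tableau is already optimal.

none

Pivot element 14/5. New z-row = old z-row − (-42/5)·(row 1/(14/5)).
Updated z-row coefficients: p: 19, q: 2, r: 0, u: 0, s1: 3, s2: 0, s3: 2.
No coefficient is strictly negative; the tableau after this pivot is optimal.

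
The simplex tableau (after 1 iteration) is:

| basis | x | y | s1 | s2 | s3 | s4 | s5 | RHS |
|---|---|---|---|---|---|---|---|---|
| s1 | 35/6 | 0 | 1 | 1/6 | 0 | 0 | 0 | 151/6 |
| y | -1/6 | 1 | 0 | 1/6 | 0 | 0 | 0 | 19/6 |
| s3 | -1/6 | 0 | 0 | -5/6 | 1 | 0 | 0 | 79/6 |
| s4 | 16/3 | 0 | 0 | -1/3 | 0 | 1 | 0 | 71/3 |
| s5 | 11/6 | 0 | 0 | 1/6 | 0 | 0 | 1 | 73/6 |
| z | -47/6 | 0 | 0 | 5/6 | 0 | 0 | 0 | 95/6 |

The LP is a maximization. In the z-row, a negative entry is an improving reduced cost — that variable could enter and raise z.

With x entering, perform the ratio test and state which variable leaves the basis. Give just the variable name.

Ratios: row 1 (s1): (151/6)/(35/6) = 151/35; row 2 (y): entry -1/6 ≤ 0, skip; row 3 (s3): entry -1/6 ≤ 0, skip; row 4 (s4): (71/3)/(16/3) = 71/16; row 5 (s5): (73/6)/(11/6) = 73/11.
Minimum ratio 151/35 is in the s1 row, so s1 leaves.

s1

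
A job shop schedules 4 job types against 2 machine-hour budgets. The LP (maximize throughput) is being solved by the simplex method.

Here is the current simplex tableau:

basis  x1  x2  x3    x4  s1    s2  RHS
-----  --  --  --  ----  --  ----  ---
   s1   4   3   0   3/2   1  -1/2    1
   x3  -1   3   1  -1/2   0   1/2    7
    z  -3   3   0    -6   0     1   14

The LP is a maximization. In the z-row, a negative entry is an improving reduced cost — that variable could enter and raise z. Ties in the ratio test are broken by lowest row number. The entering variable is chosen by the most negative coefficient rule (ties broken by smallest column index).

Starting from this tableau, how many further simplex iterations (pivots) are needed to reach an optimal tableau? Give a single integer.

pivot: x4 in, s1 out → z = 18
pivot: s2 in, x3 out → z = 40
No improving column remains; optimal.

2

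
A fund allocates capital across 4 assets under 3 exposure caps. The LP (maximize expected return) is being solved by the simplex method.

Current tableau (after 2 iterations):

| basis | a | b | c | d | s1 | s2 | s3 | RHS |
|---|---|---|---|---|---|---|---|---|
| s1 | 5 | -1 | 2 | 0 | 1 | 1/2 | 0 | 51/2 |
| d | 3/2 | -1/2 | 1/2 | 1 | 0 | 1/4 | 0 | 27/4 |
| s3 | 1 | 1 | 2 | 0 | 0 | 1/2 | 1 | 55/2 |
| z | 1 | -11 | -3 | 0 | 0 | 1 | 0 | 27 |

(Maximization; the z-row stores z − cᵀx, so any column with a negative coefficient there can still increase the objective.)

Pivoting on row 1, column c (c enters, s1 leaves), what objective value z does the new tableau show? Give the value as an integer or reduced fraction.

Minimum ratio for c: (51/2)/2 = 51/4.
z changes by −(z-row coeff of c)·ratio = −(-3)·(51/4) = 153/4.
New z = 27 + (153/4) = 261/4.

261/4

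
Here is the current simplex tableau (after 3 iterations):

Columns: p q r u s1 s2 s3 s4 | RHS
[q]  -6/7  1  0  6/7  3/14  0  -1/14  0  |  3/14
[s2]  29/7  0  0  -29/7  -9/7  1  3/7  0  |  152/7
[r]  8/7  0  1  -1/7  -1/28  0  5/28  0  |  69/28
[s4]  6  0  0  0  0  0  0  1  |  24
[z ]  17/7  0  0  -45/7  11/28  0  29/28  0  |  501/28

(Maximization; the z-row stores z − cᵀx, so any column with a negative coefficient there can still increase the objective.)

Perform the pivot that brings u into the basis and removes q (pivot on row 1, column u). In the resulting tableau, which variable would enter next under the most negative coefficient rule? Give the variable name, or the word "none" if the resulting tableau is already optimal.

p

Pivot element 6/7. New z-row = old z-row − (-45/7)·(row 1/(6/7)).
Updated z-row coefficients: p: -4, q: 15/2, r: 0, u: 0, s1: 2, s2: 0, s3: 1/2, s4: 0.
The most negative is -4 in column p, so p would enter next.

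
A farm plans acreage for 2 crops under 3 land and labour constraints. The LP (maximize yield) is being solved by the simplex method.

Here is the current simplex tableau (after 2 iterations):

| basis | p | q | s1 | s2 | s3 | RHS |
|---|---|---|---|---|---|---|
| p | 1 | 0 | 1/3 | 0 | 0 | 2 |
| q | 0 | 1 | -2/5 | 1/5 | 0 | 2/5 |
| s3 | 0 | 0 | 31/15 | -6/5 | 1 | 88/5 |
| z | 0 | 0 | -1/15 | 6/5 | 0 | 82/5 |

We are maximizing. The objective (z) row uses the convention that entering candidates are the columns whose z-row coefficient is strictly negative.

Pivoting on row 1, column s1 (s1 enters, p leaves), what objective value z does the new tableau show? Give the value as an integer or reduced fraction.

84/5

Minimum ratio for s1: 2/(1/3) = 6.
z changes by −(z-row coeff of s1)·ratio = −(-1/15)·6 = 2/5.
New z = 82/5 + (2/5) = 84/5.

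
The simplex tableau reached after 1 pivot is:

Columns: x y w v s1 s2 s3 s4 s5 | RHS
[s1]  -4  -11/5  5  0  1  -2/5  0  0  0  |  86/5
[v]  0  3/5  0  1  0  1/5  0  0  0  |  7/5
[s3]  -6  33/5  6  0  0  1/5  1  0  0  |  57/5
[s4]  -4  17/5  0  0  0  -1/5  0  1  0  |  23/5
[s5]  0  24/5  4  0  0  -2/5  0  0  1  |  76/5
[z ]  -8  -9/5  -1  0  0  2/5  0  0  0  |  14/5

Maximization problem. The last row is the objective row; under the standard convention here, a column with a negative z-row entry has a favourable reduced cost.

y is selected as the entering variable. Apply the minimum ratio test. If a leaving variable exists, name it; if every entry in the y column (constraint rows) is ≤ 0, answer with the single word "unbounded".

Ratios: row 1 (s1): entry -11/5 ≤ 0, skip; row 2 (v): (7/5)/(3/5) = 7/3; row 3 (s3): (57/5)/(33/5) = 19/11; row 4 (s4): (23/5)/(17/5) = 23/17; row 5 (s5): (76/5)/(24/5) = 19/6.
Minimum ratio is in the s4 row, so s4 leaves.

s4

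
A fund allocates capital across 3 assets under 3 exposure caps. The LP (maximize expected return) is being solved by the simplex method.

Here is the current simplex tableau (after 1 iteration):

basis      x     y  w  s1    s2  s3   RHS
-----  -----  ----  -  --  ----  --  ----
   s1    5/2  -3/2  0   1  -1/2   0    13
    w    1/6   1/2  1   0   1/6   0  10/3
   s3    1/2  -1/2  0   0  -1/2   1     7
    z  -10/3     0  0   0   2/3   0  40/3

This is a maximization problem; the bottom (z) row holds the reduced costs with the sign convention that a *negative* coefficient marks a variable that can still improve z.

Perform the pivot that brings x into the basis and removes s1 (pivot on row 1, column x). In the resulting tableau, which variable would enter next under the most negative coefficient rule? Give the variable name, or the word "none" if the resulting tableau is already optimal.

y

Pivot element 5/2. New z-row = old z-row − (-10/3)·(row 1/(5/2)).
Updated z-row coefficients: x: 0, y: -2, w: 0, s1: 4/3, s2: 0, s3: 0.
The most negative is -2 in column y, so y would enter next.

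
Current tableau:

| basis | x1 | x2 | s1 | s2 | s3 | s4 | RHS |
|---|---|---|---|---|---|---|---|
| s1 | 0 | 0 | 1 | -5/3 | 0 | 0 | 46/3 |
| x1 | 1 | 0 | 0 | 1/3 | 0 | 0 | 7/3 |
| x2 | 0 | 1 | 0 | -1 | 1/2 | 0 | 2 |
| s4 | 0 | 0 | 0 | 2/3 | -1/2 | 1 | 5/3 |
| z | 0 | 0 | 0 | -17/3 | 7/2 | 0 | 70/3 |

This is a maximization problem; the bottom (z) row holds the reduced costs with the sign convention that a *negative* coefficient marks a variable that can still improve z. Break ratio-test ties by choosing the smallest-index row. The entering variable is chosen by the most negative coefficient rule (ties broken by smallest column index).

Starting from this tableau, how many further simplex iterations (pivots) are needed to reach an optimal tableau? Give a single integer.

2

pivot: s2 in, s4 out → z = 75/2
pivot: s3 in, x1 out → z = 42
No improving column remains; optimal.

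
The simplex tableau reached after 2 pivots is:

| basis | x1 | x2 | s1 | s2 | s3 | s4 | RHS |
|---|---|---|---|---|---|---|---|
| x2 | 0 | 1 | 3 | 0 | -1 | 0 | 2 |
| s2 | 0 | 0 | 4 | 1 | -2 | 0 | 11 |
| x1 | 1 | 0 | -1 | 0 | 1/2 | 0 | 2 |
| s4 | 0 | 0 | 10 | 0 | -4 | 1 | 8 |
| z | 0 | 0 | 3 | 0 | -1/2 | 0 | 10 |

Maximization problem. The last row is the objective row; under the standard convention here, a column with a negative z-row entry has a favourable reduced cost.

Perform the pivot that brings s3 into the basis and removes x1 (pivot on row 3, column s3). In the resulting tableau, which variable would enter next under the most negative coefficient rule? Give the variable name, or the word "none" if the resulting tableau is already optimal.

Pivot element 1/2. New z-row = old z-row − (-1/2)·(row 3/(1/2)).
Updated z-row coefficients: x1: 1, x2: 0, s1: 2, s2: 0, s3: 0, s4: 0.
No coefficient is strictly negative; the tableau after this pivot is optimal.

none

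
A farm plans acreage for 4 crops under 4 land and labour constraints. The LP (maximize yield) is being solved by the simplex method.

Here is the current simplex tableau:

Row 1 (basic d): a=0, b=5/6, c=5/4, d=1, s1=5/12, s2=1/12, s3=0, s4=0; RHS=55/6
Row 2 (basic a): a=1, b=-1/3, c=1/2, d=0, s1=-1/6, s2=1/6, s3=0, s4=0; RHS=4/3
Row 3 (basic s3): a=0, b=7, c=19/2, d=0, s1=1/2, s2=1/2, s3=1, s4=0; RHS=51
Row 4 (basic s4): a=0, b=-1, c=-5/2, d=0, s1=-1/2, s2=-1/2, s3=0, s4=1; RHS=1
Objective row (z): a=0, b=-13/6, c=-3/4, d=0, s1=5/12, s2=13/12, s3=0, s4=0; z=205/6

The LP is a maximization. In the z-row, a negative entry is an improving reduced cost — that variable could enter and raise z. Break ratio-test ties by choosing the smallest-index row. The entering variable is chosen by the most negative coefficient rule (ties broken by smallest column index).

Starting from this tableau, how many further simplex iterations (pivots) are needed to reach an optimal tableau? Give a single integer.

pivot: b in, s3 out → z = 1049/21
No improving column remains; optimal.

1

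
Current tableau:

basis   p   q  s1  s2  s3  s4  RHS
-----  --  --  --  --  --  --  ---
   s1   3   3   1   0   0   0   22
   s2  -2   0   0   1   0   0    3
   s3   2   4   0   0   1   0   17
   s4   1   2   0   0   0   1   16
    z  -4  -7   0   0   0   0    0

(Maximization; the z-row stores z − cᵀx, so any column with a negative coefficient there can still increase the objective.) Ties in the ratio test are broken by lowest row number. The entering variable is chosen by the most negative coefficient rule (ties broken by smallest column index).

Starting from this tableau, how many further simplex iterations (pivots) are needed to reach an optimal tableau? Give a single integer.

2

pivot: q in, s3 out → z = 119/4
pivot: p in, s1 out → z = 197/6
No improving column remains; optimal.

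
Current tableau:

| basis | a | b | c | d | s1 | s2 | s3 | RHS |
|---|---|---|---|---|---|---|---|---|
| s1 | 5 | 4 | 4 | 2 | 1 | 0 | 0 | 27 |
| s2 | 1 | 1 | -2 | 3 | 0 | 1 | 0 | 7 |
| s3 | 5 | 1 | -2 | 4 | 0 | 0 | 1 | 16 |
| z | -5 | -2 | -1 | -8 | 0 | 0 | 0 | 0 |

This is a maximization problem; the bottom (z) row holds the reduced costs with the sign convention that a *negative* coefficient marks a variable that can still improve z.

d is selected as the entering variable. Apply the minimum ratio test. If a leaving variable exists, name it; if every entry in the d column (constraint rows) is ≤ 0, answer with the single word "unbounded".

s2

Ratios: row 1 (s1): 27/2 = 27/2; row 2 (s2): 7/3 = 7/3; row 3 (s3): 16/4 = 4.
Minimum ratio is in the s2 row, so s2 leaves.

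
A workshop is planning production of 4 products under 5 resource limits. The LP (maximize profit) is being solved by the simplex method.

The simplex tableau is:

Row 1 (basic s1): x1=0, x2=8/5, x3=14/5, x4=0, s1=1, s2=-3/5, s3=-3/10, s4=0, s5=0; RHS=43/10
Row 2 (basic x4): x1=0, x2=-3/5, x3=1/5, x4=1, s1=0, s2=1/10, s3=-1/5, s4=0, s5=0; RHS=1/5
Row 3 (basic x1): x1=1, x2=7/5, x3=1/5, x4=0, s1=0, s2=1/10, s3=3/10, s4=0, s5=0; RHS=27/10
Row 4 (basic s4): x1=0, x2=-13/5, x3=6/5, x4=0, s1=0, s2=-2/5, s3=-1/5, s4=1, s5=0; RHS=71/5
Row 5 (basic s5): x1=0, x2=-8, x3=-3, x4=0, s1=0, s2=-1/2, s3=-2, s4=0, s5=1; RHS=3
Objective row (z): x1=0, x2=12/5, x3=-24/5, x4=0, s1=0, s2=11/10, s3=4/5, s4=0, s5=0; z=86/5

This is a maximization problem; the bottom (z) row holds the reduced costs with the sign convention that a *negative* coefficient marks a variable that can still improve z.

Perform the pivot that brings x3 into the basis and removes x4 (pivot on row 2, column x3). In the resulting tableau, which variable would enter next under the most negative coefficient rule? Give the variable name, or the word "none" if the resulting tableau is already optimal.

Pivot element 1/5. New z-row = old z-row − (-24/5)·(row 2/(1/5)).
Updated z-row coefficients: x1: 0, x2: -12, x3: 0, x4: 24, s1: 0, s2: 7/2, s3: -4, s4: 0, s5: 0.
The most negative is -12 in column x2, so x2 would enter next.

x2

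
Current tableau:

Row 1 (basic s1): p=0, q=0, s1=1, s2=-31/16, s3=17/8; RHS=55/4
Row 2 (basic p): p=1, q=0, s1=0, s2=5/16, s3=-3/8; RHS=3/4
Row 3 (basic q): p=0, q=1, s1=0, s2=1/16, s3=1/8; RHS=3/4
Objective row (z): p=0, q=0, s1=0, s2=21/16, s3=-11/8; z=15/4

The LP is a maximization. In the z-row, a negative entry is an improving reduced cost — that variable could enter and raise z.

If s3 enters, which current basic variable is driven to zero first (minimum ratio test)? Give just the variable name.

Ratios: row 1 (s1): (55/4)/(17/8) = 110/17; row 2 (p): entry -3/8 ≤ 0, skip; row 3 (q): (3/4)/(1/8) = 6.
Minimum ratio 6 is in the q row, so q leaves.

q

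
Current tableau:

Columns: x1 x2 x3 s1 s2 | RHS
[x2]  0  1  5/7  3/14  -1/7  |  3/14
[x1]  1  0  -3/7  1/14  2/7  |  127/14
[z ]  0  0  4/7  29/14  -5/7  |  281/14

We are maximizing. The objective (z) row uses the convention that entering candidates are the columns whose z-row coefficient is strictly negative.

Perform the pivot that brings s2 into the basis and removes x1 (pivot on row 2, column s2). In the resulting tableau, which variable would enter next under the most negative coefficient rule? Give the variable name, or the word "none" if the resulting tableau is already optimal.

x3

Pivot element 2/7. New z-row = old z-row − (-5/7)·(row 2/(2/7)).
Updated z-row coefficients: x1: 5/2, x2: 0, x3: -1/2, s1: 9/4, s2: 0.
The most negative is -1/2 in column x3, so x3 would enter next.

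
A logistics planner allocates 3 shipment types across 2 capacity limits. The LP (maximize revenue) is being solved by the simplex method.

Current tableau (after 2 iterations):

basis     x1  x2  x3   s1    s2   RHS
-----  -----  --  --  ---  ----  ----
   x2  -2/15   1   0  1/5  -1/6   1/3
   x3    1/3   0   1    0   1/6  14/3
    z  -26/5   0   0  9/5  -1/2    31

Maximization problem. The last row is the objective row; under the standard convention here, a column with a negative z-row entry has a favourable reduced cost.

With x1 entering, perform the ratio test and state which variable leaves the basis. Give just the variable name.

Ratios: row 1 (x2): entry -2/15 ≤ 0, skip; row 2 (x3): (14/3)/(1/3) = 14.
Minimum ratio 14 is in the x3 row, so x3 leaves.

x3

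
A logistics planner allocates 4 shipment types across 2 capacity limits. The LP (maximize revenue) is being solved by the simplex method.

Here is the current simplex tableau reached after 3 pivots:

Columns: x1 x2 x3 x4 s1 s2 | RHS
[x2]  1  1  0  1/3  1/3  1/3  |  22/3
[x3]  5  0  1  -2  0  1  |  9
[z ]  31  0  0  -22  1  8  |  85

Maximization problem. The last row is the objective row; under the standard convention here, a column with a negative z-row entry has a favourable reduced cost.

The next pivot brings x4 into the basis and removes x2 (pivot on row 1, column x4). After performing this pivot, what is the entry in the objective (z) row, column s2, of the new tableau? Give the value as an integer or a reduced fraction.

Pivot element is row 1, column x4: 1/3.
Normalize row 1: new (row 1, s2) = (1/3)/(1/3) = 1.
z-row ← z-row − (-22)·(new row 1): 8 − (-22)·1 = 30.

30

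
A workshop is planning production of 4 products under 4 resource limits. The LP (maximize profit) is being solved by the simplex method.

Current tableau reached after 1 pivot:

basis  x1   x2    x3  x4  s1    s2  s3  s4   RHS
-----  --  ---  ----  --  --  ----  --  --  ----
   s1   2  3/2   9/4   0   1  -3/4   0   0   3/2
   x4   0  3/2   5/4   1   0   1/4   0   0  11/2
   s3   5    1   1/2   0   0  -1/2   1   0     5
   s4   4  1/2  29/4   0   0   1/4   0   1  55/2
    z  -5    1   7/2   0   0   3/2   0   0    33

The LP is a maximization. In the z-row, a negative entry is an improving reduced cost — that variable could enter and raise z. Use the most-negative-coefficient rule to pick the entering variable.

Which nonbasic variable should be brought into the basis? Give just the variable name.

Objective-row coefficients: x1: -5, x2: 1, x3: 7/2, x4: 0, s1: 0, s2: 3/2, s3: 0, s4: 0.
The most negative is -5 in column x1, so x1 enters.

x1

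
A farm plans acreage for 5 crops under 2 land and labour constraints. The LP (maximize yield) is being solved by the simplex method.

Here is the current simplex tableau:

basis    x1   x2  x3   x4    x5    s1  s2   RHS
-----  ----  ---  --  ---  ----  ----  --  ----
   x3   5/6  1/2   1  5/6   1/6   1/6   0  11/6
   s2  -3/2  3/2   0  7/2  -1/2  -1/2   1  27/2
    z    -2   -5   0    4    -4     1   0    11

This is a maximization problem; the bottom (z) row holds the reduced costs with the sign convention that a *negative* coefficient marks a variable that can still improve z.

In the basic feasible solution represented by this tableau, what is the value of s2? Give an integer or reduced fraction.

27/2

s2 is basic (row 2); its value is the RHS of that row: 27/2.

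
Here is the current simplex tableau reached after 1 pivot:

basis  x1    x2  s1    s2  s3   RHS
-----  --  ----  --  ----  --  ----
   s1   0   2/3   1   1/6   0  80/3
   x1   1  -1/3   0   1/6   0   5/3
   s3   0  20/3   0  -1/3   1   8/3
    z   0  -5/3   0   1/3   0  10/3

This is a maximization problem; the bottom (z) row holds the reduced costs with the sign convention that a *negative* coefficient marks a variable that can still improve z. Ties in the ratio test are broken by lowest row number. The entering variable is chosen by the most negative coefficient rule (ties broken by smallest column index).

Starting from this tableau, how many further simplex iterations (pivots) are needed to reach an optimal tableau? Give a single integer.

1

pivot: x2 in, s3 out → z = 4
No improving column remains; optimal.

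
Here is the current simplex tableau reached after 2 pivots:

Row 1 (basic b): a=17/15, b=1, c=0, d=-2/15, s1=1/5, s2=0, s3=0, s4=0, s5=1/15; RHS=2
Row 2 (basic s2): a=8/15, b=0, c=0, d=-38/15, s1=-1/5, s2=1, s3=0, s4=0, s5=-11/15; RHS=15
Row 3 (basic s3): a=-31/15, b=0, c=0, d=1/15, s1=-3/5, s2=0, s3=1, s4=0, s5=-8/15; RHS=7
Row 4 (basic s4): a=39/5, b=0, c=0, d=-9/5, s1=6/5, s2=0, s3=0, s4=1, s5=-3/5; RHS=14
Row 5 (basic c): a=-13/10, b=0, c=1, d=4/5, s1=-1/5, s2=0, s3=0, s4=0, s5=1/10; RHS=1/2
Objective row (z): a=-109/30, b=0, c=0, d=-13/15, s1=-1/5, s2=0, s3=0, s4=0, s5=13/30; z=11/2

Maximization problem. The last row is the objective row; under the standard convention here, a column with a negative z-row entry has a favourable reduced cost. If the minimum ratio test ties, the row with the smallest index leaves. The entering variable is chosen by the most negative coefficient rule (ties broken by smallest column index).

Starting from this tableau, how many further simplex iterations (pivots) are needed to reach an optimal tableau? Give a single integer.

2

pivot: a in, b out → z = 405/34
pivot: d in, c out → z = 35/2
No improving column remains; optimal.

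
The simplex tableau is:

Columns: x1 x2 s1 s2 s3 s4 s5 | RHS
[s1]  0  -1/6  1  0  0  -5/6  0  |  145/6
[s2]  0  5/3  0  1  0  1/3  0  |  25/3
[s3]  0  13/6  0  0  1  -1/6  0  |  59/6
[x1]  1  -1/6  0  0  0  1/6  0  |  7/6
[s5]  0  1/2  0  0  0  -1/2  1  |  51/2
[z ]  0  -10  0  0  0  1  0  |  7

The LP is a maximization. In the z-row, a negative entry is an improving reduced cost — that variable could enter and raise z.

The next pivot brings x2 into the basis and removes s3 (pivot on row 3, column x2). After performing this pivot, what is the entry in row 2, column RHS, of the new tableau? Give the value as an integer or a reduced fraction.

10/13

Pivot element is row 3, column x2: 13/6.
Normalize row 3: new (row 3, RHS) = (59/6)/(13/6) = 59/13.
row 2 ← row 2 − (5/3)·(new row 3): 25/3 − (5/3)·(59/13) = 10/13.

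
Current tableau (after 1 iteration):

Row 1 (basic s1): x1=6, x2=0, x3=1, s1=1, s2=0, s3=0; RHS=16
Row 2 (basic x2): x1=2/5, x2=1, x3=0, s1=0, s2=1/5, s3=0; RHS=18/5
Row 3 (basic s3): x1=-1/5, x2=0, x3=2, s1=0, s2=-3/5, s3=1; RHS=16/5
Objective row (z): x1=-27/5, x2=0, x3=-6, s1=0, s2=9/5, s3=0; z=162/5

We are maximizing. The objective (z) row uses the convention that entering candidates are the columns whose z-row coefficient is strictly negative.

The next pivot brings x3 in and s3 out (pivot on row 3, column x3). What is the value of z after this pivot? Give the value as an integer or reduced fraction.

Minimum ratio for x3: (16/5)/2 = 8/5.
z changes by −(z-row coeff of x3)·ratio = −(-6)·(8/5) = 48/5.
New z = 162/5 + (48/5) = 42.

42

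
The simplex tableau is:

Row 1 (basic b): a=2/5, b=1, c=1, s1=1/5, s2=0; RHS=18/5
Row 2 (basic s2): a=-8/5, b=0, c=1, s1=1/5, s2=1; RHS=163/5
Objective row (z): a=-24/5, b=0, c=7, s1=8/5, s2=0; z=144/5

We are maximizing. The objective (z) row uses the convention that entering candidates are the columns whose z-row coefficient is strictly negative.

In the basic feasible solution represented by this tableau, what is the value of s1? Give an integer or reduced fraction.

s1 is nonbasic (not in the basis column), so its value in the current BFS is 0.

0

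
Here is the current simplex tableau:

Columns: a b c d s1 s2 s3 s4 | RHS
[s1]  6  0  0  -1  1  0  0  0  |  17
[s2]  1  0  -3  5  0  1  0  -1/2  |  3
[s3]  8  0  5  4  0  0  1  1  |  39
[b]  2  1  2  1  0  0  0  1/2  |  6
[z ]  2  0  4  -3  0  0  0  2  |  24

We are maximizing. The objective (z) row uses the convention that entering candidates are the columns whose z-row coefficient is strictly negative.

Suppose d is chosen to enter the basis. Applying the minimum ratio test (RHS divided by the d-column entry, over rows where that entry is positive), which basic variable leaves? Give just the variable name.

Ratios: row 1 (s1): entry -1 ≤ 0, skip; row 2 (s2): 3/5 = 3/5; row 3 (s3): 39/4 = 39/4; row 4 (b): 6/1 = 6.
Minimum ratio 3/5 is in the s2 row, so s2 leaves.

s2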